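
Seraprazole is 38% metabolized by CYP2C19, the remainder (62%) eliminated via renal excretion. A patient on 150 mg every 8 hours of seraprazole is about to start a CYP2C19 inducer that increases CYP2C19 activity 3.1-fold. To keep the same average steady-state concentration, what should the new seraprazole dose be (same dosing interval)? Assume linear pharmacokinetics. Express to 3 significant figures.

CYP2C19: 0.38 × 3.1 = 1.178
Other: 0.62 (unchanged)
Relative clearance = 1.178 + 0.62 = 1.798.
Exposure is unchanged when dose changes in proportion to clearance. New dose = 150 mg × 1.798 = 270 mg.

270 mg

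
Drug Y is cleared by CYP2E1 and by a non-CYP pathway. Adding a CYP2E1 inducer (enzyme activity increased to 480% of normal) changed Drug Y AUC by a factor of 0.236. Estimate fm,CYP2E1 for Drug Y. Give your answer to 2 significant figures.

CL'/CL = 1 / 0.236 = 4.237
4.8·fm + (1 − fm) = 4.237
fm = (4.237 − 1) / (4.8 − 1) = 0.85

0.85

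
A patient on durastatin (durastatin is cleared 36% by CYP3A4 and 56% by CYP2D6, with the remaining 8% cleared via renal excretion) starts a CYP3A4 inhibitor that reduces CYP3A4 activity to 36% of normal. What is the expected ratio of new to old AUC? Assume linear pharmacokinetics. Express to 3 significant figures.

The CYP3A4 pathway (36% of clearance) drops to 0.36× activity: 0.36 × 0.36 = 0.1296.
CYP2D6 (56%) and the residual 8% are unaffected.
CL_new/CL_old = 0.1296 + 0.56 + 0.08 = 0.7696.
Since AUC ∝ 1/CL, the ratio is 1 / 0.7696 = 1.30.

1.30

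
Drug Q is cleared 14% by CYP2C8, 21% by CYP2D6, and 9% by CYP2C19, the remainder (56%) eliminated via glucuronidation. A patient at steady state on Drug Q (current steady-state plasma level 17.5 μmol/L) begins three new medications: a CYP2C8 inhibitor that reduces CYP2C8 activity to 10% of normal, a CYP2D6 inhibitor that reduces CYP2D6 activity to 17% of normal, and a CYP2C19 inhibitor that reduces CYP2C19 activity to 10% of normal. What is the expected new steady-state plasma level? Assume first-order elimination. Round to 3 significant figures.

28.3 μmol/L

The CYP2C8 pathway (14% of clearance) is reduced to 0.1× activity: 0.14 × 0.1 = 0.014.
The CYP2D6 pathway (21% of clearance) drops to 0.17× activity: 0.21 × 0.17 = 0.0357.
The CYP2C19 pathway (9% of clearance) is reduced to 0.1× activity: 0.09 × 0.1 = 0.009.
Non-CYP routes (56%) are unchanged.
CL_new/CL_old = 0.014 + 0.0357 + 0.009 + 0.56 = 0.6187.
Dividing the baseline by the relative clearance: 17.5 / 0.6187 = 28.3 μmol/L.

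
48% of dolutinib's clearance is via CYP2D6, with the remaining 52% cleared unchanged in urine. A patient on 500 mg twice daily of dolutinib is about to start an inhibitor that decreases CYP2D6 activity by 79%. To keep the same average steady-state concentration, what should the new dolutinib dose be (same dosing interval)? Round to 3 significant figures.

The CYP2D6 pathway (48% of clearance) falls to 0.21× activity: 0.48 × 0.21 = 0.1008.
Non-CYP routes (52%) are unchanged.
Relative clearance = 0.1008 + 0.52 = 0.6208.
Css,avg = (dose rate)/CL, so holding Css fixed requires dose ∝ CL: 500 × 0.6208 = 310 mg.

310 mg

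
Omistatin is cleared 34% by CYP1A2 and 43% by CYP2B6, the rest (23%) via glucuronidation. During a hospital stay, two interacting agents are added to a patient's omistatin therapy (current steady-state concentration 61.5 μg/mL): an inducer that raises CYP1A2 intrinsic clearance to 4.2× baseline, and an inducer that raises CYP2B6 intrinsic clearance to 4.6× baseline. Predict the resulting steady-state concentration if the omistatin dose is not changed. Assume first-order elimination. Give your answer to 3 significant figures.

16.9 μg/mL

The CYP1A2 pathway (34% of clearance) increases to 4.2× activity: 0.34 × 4.2 = 1.428.
The CYP2B6 pathway (43% of clearance) rises to 4.6× activity: 0.43 × 4.6 = 1.978.
Non-CYP routes (23%) are unchanged.
New clearance relative to baseline: 1.428 + 1.978 + 0.23 = 3.636.
New steady-state concentration = 61.5 / 3.636 = 16.9 μg/mL (concentration scales inversely with clearance).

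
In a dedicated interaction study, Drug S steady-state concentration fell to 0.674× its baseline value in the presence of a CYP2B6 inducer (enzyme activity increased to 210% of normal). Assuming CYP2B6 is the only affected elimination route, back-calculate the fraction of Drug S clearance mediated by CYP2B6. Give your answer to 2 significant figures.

CL'/CL = 1 / 0.674 = 1.484
2.1·fm + (1 − fm) = 1.484
fm = (1.484 − 1) / (2.1 − 1) = 0.44

0.44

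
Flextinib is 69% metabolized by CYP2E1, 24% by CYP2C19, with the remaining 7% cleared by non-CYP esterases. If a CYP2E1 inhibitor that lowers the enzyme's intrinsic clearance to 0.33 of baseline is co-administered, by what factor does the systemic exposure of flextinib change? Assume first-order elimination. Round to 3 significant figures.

1.86

The CYP2E1 pathway (69% of clearance) falls to 0.33× activity: 0.69 × 0.33 = 0.2277.
CYP2C19 (24%) and the residual 7% are unaffected.
Relative clearance = 0.2277 + 0.24 + 0.07 = 0.5377.
Systemic exposure is inversely proportional to clearance, so the fold-change is 1 / 0.5377 = 1.86.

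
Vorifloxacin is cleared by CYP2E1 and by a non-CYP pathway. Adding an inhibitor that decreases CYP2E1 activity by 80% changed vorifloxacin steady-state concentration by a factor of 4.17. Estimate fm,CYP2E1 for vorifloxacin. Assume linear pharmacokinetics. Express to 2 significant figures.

0.95

CL'/CL = 1 / 4.17 = 0.2398
0.2·fm + (1 − fm) = 0.2398
fm = (0.2398 − 1) / (0.2 − 1) = 0.95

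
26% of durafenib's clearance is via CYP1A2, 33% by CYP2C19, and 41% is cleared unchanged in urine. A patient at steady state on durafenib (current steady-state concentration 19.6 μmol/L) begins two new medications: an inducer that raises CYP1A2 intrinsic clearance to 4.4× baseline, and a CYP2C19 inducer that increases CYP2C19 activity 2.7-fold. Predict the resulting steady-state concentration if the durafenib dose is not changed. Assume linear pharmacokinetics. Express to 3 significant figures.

CYP1A2: 0.26 × 4.4 = 1.144
CYP2C19: 0.33 × 2.7 = 0.891
Other: 0.41 (unchanged)
New clearance relative to baseline: 1.144 + 0.891 + 0.41 = 2.445.
New steady-state concentration = 19.6 / 2.445 = 8.02 μmol/L (concentration scales inversely with clearance).

8.02 μmol/L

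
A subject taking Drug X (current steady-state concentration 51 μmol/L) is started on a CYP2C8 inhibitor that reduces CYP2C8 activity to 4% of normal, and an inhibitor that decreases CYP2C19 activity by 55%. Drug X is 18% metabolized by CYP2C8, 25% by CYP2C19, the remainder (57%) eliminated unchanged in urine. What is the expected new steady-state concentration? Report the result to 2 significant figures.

The CYP2C8 pathway (18% of clearance) drops to 0.04× activity: 0.18 × 0.04 = 0.0072.
The CYP2C19 pathway (25% of clearance) falls to 0.45× activity: 0.25 × 0.45 = 0.1125.
The remaining 57% of clearance is unaffected.
New clearance relative to baseline: 0.0072 + 0.1125 + 0.57 = 0.6897.
New steady-state concentration = 51 / 0.6897 = 74 μmol/L (concentration scales inversely with clearance).

74 μmol/L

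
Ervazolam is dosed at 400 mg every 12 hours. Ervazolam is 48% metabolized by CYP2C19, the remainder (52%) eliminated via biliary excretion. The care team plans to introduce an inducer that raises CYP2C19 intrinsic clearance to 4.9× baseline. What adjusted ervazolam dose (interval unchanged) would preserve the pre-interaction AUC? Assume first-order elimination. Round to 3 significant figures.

1.15 × 10³ mg

The CYP2C19 pathway (48% of clearance) is boosted to 4.9× activity: 0.48 × 4.9 = 2.352.
Non-CYP routes (52%) are unchanged.
CL_new/CL_old = 2.352 + 0.52 = 2.872.
Css,avg = (dose rate)/CL, so holding Css fixed requires dose ∝ CL: 400 × 2.872 = 1.15 × 10³ mg.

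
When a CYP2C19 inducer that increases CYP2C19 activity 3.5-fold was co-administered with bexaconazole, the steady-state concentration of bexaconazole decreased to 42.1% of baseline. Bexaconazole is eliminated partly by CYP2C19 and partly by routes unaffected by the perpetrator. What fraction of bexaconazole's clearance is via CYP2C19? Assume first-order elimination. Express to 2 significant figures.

0.55

CL'/CL = 1 / 0.421 = 2.375
3.5·fm + (1 − fm) = 2.375
fm = (2.375 − 1) / (3.5 − 1) = 0.55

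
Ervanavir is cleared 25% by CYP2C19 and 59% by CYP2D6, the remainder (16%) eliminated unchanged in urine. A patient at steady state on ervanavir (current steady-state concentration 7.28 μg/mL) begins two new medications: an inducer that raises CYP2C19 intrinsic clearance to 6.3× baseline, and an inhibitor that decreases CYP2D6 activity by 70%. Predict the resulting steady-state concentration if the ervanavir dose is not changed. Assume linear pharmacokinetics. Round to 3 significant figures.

3.81 μg/mL

The CYP2C19 pathway (25% of clearance) is boosted to 6.3× activity: 0.25 × 6.3 = 1.575.
The CYP2D6 pathway (59% of clearance) is reduced to 0.3× activity: 0.59 × 0.3 = 0.177.
The remaining 16% of clearance is unaffected.
CL_new/CL_old = 1.575 + 0.177 + 0.16 = 1.912.
Dividing the baseline by the relative clearance: 7.28 / 1.912 = 3.81 μg/mL.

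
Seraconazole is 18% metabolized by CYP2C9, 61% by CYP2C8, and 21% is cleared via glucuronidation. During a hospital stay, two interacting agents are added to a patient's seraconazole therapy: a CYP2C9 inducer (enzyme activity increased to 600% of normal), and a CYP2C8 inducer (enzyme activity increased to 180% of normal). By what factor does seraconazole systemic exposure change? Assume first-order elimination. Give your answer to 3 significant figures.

CYP2C9: 0.18 × 6 = 1.08
CYP2C8: 0.61 × 1.8 = 1.098
Other: 0.21 (unchanged)
CL_new/CL_old = 1.08 + 1.098 + 0.21 = 2.388.
Because systemic exposure varies inversely with clearance, the combined effect is 1 / 2.388 = 0.419.

0.419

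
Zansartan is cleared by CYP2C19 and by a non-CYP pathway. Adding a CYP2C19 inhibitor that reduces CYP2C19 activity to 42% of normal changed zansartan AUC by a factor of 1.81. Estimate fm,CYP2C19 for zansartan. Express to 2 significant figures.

0.77

CL'/CL = 1 / 1.81 = 0.5525
0.42·fm + (1 − fm) = 0.5525
fm = (0.5525 − 1) / (0.42 − 1) = 0.77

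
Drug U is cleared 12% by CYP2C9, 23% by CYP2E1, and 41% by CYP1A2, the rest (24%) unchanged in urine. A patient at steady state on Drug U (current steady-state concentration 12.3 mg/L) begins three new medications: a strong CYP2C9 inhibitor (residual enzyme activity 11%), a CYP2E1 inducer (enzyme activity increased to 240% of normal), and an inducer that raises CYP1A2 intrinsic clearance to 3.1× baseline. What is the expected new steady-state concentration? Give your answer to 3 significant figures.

The CYP2C9 pathway (12% of clearance) is reduced to 0.11× activity: 0.12 × 0.11 = 0.0132.
The CYP2E1 pathway (23% of clearance) rises to 2.4× activity: 0.23 × 2.4 = 0.552.
The CYP1A2 pathway (41% of clearance) rises to 3.1× activity: 0.41 × 3.1 = 1.271.
Non-CYP routes (24%) are unchanged.
New clearance relative to baseline: 0.0132 + 0.552 + 1.271 + 0.24 = 2.0762.
Dividing the baseline by the relative clearance: 12.3 / 2.0762 = 5.92 mg/L.

5.92 mg/L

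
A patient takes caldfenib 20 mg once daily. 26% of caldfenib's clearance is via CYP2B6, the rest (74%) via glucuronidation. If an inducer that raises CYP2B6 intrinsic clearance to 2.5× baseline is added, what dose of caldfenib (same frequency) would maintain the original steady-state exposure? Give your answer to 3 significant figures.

27.8 mg

The CYP2B6 pathway (26% of clearance) rises to 2.5× activity: 0.26 × 2.5 = 0.65.
Non-CYP routes (74%) are unchanged.
CL_new/CL_old = 0.65 + 0.74 = 1.39.
Exposure is unchanged when dose changes in proportion to clearance. New dose = 20 mg × 1.39 = 27.8 mg.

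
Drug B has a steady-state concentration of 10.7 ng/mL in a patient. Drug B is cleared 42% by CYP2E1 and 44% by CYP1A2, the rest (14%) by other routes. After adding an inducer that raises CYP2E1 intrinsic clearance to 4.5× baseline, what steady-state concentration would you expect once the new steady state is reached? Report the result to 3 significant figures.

4.33 ng/mL

The CYP2E1 pathway (42% of clearance) increases to 4.5× activity: 0.42 × 4.5 = 1.89.
CYP1A2 (44%) and the residual 14% are unaffected.
Relative clearance = 1.89 + 0.44 + 0.14 = 2.47.
New steady-state concentration = baseline ÷ relative clearance = 10.7 / 2.47 = 4.33 ng/mL.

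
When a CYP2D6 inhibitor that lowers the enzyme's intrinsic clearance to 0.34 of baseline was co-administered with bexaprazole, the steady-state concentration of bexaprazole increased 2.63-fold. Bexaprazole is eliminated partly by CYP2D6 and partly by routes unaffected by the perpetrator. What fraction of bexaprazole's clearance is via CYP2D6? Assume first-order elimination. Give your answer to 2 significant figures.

CL'/CL = 1 / 2.63 = 0.3802
0.34·fm + (1 − fm) = 0.3802
fm = (0.3802 − 1) / (0.34 − 1) = 0.94

0.94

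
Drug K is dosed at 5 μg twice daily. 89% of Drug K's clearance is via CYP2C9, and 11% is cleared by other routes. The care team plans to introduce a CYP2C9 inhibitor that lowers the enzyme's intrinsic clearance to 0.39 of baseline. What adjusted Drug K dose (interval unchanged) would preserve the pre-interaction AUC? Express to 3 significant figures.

The CYP2C9 pathway (89% of clearance) falls to 0.39× activity: 0.89 × 0.39 = 0.3471.
The remaining 11% of clearance is unaffected.
New clearance relative to baseline: 0.3471 + 0.11 = 0.4571.
Css,avg = (dose rate)/CL, so holding Css fixed requires dose ∝ CL: 5 × 0.4571 = 2.29 μg.

2.29 μg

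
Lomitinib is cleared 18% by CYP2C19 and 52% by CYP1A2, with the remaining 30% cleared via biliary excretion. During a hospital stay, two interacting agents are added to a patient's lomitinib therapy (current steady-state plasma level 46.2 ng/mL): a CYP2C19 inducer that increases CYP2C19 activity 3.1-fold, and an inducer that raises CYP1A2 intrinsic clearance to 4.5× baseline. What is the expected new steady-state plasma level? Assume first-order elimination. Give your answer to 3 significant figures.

CYP2C19: 0.18 × 3.1 = 0.558
CYP1A2: 0.52 × 4.5 = 2.34
Other: 0.3 (unchanged)
Relative clearance = 0.558 + 2.34 + 0.3 = 3.198.
Steady-state plasma level ∝ 1/CL: new value = 46.2 / 3.198 = 14.4 ng/mL.

14.4 ng/mL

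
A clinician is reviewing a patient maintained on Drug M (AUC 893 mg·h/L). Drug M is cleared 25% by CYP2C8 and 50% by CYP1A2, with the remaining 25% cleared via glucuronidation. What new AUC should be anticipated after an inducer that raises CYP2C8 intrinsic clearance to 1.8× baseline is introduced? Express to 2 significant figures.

CYP2C8: 0.25 × 1.8 = 0.45
CYP1A2: 0.5 (unchanged)
Other: 0.25 (unchanged)
New clearance relative to baseline: 0.45 + 0.5 + 0.25 = 1.2.
AUC ∝ 1/CL, so new value = 893 / 1.2 = 7.4 × 10² mg·h/L.

7.4 × 10² mg·h/L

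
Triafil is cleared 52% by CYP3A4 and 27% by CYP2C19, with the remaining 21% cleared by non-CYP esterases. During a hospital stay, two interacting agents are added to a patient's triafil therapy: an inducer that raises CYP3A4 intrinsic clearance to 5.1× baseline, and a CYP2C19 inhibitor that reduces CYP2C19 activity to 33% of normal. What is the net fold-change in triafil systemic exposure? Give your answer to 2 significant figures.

0.34

The CYP3A4 pathway (52% of clearance) increases to 5.1× activity: 0.52 × 5.1 = 2.652.
The CYP2C19 pathway (27% of clearance) drops to 0.33× activity: 0.27 × 0.33 = 0.0891.
Non-CYP routes (21%) are unchanged.
CL_new/CL_old = 2.652 + 0.0891 + 0.21 = 2.9511.
Systemic exposure ∝ 1/CL: fold-change = 1 / 2.9511 = 0.34.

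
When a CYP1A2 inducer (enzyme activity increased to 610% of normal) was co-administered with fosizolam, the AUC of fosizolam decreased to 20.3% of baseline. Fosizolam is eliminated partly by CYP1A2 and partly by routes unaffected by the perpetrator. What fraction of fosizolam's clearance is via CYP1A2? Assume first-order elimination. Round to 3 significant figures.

Write x for the fraction cleared via CYP1A2. The observed AUC change means clearance rose to 1/0.203 = 4.926 of baseline.
Setting x·6.1 + (1 − x) = 4.926 and solving: x = (4.926 − 1)/(6.1 − 1) = 0.770.

0.770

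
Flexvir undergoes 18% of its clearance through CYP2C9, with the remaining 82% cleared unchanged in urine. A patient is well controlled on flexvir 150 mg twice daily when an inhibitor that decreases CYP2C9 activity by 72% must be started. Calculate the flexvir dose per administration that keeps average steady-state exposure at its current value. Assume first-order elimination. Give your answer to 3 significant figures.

131 mg

CYP2C9: 0.18 × 0.28 = 0.0504
Other: 0.82 (unchanged)
Relative clearance = 0.0504 + 0.82 = 0.8704.
Css,avg = (dose rate)/CL, so holding Css fixed requires dose ∝ CL: 150 × 0.8704 = 131 mg.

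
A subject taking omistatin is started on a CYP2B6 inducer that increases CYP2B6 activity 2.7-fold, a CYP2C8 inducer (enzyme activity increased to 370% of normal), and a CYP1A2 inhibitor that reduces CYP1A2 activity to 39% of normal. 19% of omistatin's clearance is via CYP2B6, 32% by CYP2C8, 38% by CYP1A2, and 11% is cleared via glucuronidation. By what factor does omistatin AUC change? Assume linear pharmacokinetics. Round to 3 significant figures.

CYP2B6: 0.19 × 2.7 = 0.513
CYP2C8: 0.32 × 3.7 = 1.184
CYP1A2: 0.38 × 0.39 = 0.1482
Other: 0.11 (unchanged)
CL_new/CL_old = 0.513 + 1.184 + 0.1482 + 0.11 = 1.9552.
Because AUC varies inversely with clearance, the combined effect is 1 / 1.9552 = 0.511.

0.511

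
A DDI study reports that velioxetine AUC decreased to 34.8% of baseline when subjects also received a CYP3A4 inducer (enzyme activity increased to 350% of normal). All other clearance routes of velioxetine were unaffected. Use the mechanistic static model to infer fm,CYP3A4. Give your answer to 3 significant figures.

0.749

CL'/CL = 1 / 0.348 = 2.874
3.5·fm + (1 − fm) = 2.874
fm = (2.874 − 1) / (3.5 − 1) = 0.749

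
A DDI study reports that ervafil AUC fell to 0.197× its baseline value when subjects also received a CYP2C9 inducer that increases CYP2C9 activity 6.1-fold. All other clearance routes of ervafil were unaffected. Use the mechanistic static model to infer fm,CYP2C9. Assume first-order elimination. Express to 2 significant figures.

0.80

CL'/CL = 1 / 0.197 = 5.076
6.1·fm + (1 − fm) = 5.076
fm = (5.076 − 1) / (6.1 − 1) = 0.80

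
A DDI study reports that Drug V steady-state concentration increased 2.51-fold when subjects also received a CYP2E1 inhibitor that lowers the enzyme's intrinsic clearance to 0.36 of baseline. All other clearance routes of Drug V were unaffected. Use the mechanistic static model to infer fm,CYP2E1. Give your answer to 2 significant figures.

CL'/CL = 1 / 2.51 = 0.3984
0.36·fm + (1 − fm) = 0.3984
fm = (0.3984 − 1) / (0.36 − 1) = 0.94

0.94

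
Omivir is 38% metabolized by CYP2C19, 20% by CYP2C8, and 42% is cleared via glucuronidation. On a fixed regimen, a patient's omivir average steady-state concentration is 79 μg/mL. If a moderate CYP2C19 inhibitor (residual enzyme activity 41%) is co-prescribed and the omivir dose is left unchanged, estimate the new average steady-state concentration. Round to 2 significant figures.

The CYP2C19 pathway (38% of clearance) is reduced to 0.41× activity: 0.38 × 0.41 = 0.1558.
CYP2C8 (20%) and the residual 42% are unaffected.
Relative clearance = 0.1558 + 0.2 + 0.42 = 0.7758.
With dosing unchanged, average steady-state concentration scales as 1/CL: 79 / 0.7758 = 1.0 × 10² μg/mL.

1.0 × 10² μg/mL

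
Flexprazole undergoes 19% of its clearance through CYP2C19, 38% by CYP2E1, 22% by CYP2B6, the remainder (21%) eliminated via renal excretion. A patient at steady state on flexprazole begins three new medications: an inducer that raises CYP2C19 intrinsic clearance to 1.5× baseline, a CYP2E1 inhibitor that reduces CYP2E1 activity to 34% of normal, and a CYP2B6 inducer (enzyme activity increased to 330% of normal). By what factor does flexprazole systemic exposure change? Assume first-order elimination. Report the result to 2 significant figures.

0.74

CYP2C19: 0.19 × 1.5 = 0.285
CYP2E1: 0.38 × 0.34 = 0.1292
CYP2B6: 0.22 × 3.3 = 0.726
Other: 0.21 (unchanged)
CL_new/CL_old = 0.285 + 0.1292 + 0.726 + 0.21 = 1.3502.
Systemic exposure ∝ 1/CL: fold-change = 1 / 1.3502 = 0.74.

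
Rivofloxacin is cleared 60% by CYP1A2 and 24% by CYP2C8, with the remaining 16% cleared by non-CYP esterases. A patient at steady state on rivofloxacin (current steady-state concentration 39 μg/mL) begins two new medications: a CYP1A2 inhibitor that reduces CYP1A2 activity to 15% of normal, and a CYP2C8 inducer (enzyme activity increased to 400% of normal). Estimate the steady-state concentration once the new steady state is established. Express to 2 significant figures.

32 μg/mL

The CYP1A2 pathway (60% of clearance) is reduced to 0.15× activity: 0.6 × 0.15 = 0.09.
The CYP2C8 pathway (24% of clearance) rises to 4× activity: 0.24 × 4 = 0.96.
The remaining 16% of clearance is unaffected.
CL_new/CL_old = 0.09 + 0.96 + 0.16 = 1.21.
Dividing the baseline by the relative clearance: 39 / 1.21 = 32 μg/mL.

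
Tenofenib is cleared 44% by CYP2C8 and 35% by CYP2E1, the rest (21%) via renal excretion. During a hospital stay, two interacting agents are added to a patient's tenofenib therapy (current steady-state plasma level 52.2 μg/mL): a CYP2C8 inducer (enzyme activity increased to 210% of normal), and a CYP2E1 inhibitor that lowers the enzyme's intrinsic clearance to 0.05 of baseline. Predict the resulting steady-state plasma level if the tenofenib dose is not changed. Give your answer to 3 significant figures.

45.3 μg/mL

The CYP2C8 pathway (44% of clearance) rises to 2.1× activity: 0.44 × 2.1 = 0.924.
The CYP2E1 pathway (35% of clearance) falls to 0.05× activity: 0.35 × 0.05 = 0.0175.
Non-CYP routes (21%) are unchanged.
New clearance relative to baseline: 0.924 + 0.0175 + 0.21 = 1.1515.
New steady-state plasma level = 52.2 / 1.1515 = 45.3 μg/mL (concentration scales inversely with clearance).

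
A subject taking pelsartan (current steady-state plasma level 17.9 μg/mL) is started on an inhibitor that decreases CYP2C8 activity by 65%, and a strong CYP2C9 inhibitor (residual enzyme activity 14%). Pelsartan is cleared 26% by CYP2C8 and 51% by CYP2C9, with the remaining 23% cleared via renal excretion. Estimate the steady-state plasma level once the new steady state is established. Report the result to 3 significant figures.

45.6 μg/mL

The CYP2C8 pathway (26% of clearance) is reduced to 0.35× activity: 0.26 × 0.35 = 0.091.
The CYP2C9 pathway (51% of clearance) falls to 0.14× activity: 0.51 × 0.14 = 0.0714.
The remaining 23% of clearance is unaffected.
Relative clearance = 0.091 + 0.0714 + 0.23 = 0.3924.
New steady-state plasma level = 17.9 / 0.3924 = 45.6 μg/mL (concentration scales inversely with clearance).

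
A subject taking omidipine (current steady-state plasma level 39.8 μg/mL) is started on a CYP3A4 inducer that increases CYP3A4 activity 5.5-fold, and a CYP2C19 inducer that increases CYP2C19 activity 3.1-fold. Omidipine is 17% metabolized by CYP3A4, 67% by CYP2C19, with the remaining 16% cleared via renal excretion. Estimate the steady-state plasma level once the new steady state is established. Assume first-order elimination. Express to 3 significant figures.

12.5 μg/mL

The CYP3A4 pathway (17% of clearance) is boosted to 5.5× activity: 0.17 × 5.5 = 0.935.
The CYP2C19 pathway (67% of clearance) rises to 3.1× activity: 0.67 × 3.1 = 2.077.
Non-CYP routes (16%) are unchanged.
New clearance relative to baseline: 0.935 + 2.077 + 0.16 = 3.172.
Dividing the baseline by the relative clearance: 39.8 / 3.172 = 12.5 μg/mL.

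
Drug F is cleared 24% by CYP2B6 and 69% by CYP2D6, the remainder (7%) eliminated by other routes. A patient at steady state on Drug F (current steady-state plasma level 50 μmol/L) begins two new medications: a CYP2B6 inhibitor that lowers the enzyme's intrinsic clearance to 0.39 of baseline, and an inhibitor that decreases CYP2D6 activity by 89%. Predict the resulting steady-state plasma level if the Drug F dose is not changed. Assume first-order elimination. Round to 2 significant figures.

2.1 × 10² μmol/L

CYP2B6: 0.24 × 0.39 = 0.0936
CYP2D6: 0.69 × 0.11 = 0.0759
Other: 0.07 (unchanged)
New clearance relative to baseline: 0.0936 + 0.0759 + 0.07 = 0.2395.
Dividing the baseline by the relative clearance: 50 / 0.2395 = 2.1 × 10² μmol/L.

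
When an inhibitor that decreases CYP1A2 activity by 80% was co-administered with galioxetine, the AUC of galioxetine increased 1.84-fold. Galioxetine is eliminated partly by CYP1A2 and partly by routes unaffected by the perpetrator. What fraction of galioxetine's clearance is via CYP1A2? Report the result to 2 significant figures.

CL'/CL = 1 / 1.84 = 0.5435
0.2·fm + (1 − fm) = 0.5435
fm = (0.5435 − 1) / (0.2 − 1) = 0.57

0.57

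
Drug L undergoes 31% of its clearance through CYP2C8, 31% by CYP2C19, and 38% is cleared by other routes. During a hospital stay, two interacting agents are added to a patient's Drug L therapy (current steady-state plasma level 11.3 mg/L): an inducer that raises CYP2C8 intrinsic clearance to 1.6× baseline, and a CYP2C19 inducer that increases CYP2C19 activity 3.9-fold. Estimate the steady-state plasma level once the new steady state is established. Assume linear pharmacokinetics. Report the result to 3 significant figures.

5.42 mg/L

The CYP2C8 pathway (31% of clearance) rises to 1.6× activity: 0.31 × 1.6 = 0.496.
The CYP2C19 pathway (31% of clearance) increases to 3.9× activity: 0.31 × 3.9 = 1.209.
Non-CYP routes (38%) are unchanged.
New clearance relative to baseline: 0.496 + 1.209 + 0.38 = 2.085.
Dividing the baseline by the relative clearance: 11.3 / 2.085 = 5.42 mg/L.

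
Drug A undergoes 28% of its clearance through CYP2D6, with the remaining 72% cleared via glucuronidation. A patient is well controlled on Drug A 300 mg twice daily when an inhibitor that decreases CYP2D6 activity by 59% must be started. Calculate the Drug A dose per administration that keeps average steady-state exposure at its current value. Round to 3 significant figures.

250 mg

CYP2D6: 0.28 × 0.41 = 0.1148
Other: 0.72 (unchanged)
New clearance relative to baseline: 0.1148 + 0.72 = 0.8348.
To maintain the same steady-state level, dose must scale with clearance: new dose = 300 × 0.8348 = 250 mg.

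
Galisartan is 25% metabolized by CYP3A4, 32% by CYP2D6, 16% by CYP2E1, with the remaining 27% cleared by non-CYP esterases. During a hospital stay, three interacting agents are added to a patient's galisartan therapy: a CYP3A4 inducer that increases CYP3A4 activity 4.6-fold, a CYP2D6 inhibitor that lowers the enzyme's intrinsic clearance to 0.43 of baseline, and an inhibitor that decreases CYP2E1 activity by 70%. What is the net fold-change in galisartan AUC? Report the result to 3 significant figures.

0.623

The CYP3A4 pathway (25% of clearance) increases to 4.6× activity: 0.25 × 4.6 = 1.15.
The CYP2D6 pathway (32% of clearance) is reduced to 0.43× activity: 0.32 × 0.43 = 0.1376.
The CYP2E1 pathway (16% of clearance) drops to 0.3× activity: 0.16 × 0.3 = 0.048.
The remaining 27% of clearance is unaffected.
CL_new/CL_old = 1.15 + 0.1376 + 0.048 + 0.27 = 1.6056.
Net AUC ratio = 1 / 1.6056 = 0.623.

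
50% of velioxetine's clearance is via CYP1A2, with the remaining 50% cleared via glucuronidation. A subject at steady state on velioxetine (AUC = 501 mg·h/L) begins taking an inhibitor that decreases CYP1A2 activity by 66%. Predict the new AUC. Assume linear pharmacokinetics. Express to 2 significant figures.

CYP1A2: 0.5 × 0.34 = 0.17
Other: 0.5 (unchanged)
CL_new/CL_old = 0.17 + 0.5 = 0.67.
New AUC = baseline ÷ relative clearance = 501 / 0.67 = 7.5 × 10² mg·h/L.

7.5 × 10² mg·h/L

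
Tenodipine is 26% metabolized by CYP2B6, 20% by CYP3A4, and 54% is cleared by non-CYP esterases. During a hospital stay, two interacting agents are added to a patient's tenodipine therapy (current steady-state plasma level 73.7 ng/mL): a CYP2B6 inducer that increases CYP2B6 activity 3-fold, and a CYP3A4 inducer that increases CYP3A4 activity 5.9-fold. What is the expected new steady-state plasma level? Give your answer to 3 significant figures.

The CYP2B6 pathway (26% of clearance) rises to 3× activity: 0.26 × 3 = 0.78.
The CYP3A4 pathway (20% of clearance) rises to 5.9× activity: 0.2 × 5.9 = 1.18.
Non-CYP routes (54%) are unchanged.
CL_new/CL_old = 0.78 + 1.18 + 0.54 = 2.5.
New steady-state plasma level = 73.7 / 2.5 = 29.5 ng/mL (concentration scales inversely with clearance).

29.5 ng/mL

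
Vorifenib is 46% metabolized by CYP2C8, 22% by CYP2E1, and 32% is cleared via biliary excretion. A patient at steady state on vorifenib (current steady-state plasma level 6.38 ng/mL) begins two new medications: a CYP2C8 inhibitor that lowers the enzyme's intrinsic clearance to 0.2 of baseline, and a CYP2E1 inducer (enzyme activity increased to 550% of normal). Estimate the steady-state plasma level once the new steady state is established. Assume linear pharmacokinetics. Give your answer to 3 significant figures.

3.93 ng/mL

The CYP2C8 pathway (46% of clearance) falls to 0.2× activity: 0.46 × 0.2 = 0.092.
The CYP2E1 pathway (22% of clearance) increases to 5.5× activity: 0.22 × 5.5 = 1.21.
Non-CYP routes (32%) are unchanged.
New clearance relative to baseline: 0.092 + 1.21 + 0.32 = 1.622.
Steady-state plasma level ∝ 1/CL: new value = 6.38 / 1.622 = 3.93 ng/mL.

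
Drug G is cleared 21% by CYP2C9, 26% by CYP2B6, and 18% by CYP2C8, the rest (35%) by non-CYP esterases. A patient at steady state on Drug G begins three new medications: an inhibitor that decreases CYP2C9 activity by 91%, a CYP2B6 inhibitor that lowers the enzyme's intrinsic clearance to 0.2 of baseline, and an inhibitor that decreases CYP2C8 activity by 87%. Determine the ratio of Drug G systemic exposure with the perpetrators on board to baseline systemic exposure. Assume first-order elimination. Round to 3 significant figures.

2.25

The CYP2C9 pathway (21% of clearance) drops to 0.09× activity: 0.21 × 0.09 = 0.0189.
The CYP2B6 pathway (26% of clearance) drops to 0.2× activity: 0.26 × 0.2 = 0.052.
The CYP2C8 pathway (18% of clearance) drops to 0.13× activity: 0.18 × 0.13 = 0.0234.
Non-CYP routes (35%) are unchanged.
CL_new/CL_old = 0.0189 + 0.052 + 0.0234 + 0.35 = 0.4443.
Because systemic exposure varies inversely with clearance, the combined effect is 1 / 0.4443 = 2.25.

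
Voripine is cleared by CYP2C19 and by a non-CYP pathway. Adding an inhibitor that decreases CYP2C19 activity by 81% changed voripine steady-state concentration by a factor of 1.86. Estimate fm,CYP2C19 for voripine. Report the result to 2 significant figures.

Write x for the fraction cleared via CYP2C19. The observed steady-state concentration change means clearance fell to 1/1.86 = 0.5376 of baseline.
Only the CYP2C19 route changed, so 0.5376 = x·0.19 + (1 − x), giving x = 0.57.

0.57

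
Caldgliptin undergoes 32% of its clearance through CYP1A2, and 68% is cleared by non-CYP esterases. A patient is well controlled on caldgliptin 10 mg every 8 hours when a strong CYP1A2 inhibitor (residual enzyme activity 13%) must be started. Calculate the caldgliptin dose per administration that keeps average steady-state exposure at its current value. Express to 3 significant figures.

7.22 mg

The CYP1A2 pathway (32% of clearance) falls to 0.13× activity: 0.32 × 0.13 = 0.0416.
The remaining 68% of clearance is unaffected.
New clearance relative to baseline: 0.0416 + 0.68 = 0.7216.
To maintain the same steady-state level, dose must scale with clearance: new dose = 10 × 0.7216 = 7.22 mg.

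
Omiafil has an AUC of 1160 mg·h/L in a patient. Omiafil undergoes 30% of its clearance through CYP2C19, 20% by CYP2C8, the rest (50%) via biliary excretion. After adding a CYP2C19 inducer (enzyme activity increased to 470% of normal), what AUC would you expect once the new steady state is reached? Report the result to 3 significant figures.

The CYP2C19 pathway (30% of clearance) rises to 4.7× activity: 0.3 × 4.7 = 1.41.
CYP2C8 (20%) and the residual 50% are unaffected.
New clearance relative to baseline: 1.41 + 0.2 + 0.5 = 2.11.
AUC ∝ 1/CL, so new value = 1160 / 2.11 = 550 mg·h/L.

550 mg·h/L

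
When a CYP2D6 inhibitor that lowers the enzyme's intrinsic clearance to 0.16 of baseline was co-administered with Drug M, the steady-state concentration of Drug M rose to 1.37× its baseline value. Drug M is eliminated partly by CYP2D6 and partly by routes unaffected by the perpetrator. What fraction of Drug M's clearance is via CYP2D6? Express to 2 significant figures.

0.32

Write x for the fraction cleared via CYP2D6. The observed steady-state concentration change means clearance fell to 1/1.37 = 0.7299 of baseline.
Only the CYP2D6 route changed, so 0.7299 = x·0.16 + (1 − x), giving x = 0.32.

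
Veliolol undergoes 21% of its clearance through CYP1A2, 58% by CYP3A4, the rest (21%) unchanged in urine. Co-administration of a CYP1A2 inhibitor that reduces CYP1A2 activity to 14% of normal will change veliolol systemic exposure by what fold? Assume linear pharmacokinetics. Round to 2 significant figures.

1.2

The CYP1A2 pathway (21% of clearance) falls to 0.14× activity: 0.21 × 0.14 = 0.0294.
CYP3A4 (58%) and the residual 21% are unaffected.
CL_new/CL_old = 0.0294 + 0.58 + 0.21 = 0.8194.
Since systemic exposure ∝ 1/CL, the ratio is 1 / 0.8194 = 1.2.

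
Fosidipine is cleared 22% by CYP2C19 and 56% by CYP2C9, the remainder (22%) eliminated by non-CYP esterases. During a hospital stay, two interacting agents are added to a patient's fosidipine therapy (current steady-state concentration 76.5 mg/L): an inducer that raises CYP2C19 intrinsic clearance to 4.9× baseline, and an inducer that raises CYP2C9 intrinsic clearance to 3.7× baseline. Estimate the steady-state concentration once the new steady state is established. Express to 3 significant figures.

22.7 mg/L

The CYP2C19 pathway (22% of clearance) increases to 4.9× activity: 0.22 × 4.9 = 1.078.
The CYP2C9 pathway (56% of clearance) is boosted to 3.7× activity: 0.56 × 3.7 = 2.072.
The remaining 22% of clearance is unaffected.
New clearance relative to baseline: 1.078 + 2.072 + 0.22 = 3.37.
Dividing the baseline by the relative clearance: 76.5 / 3.37 = 22.7 mg/L.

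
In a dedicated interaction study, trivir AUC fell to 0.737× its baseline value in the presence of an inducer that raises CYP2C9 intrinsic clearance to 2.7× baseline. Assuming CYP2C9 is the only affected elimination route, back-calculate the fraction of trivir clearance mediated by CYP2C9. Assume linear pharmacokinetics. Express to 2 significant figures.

0.21

Write x for the fraction cleared via CYP2C9. The observed AUC change means clearance rose to 1/0.737 = 1.357 of baseline.
Setting x·2.7 + (1 − x) = 1.357 and solving: x = (1.357 − 1)/(2.7 − 1) = 0.21.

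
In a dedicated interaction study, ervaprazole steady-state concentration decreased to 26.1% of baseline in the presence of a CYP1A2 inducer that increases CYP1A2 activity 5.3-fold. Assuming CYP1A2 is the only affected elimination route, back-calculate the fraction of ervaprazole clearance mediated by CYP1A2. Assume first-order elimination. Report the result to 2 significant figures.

0.66

Let x = fm,CYP1A2. Because steady-state concentration ∝ 1/CL, relative clearance rose to 1/0.261 = 3.831.
Only the CYP1A2 route changed, so 3.831 = x·5.3 + (1 − x), giving x = 0.66.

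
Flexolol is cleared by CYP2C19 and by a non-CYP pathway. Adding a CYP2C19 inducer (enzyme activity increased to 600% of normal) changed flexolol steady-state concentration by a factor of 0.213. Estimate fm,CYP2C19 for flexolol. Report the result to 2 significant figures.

0.74

CL'/CL = 1 / 0.213 = 4.695
6·fm + (1 − fm) = 4.695
fm = (4.695 − 1) / (6 − 1) = 0.74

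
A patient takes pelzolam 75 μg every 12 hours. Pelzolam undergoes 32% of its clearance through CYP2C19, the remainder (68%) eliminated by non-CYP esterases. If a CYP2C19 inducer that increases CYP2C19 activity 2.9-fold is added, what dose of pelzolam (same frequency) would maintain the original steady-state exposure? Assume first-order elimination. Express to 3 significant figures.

121 μg

The CYP2C19 pathway (32% of clearance) is boosted to 2.9× activity: 0.32 × 2.9 = 0.928.
Non-CYP routes (68%) are unchanged.
New clearance relative to baseline: 0.928 + 0.68 = 1.608.
To maintain the same steady-state level, dose must scale with clearance: new dose = 75 × 1.608 = 121 μg.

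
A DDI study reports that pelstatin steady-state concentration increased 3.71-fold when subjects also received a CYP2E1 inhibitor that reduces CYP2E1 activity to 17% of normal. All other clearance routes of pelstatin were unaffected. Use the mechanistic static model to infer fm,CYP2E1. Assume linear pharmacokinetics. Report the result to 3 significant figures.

CL'/CL = 1 / 3.71 = 0.2695
0.17·fm + (1 − fm) = 0.2695
fm = (0.2695 − 1) / (0.17 − 1) = 0.880

0.880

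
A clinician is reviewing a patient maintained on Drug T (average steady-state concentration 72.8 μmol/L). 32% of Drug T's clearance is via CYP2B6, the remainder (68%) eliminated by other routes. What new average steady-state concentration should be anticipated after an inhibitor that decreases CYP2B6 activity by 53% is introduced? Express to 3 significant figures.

CYP2B6: 0.32 × 0.47 = 0.1504
Other: 0.68 (unchanged)
Relative clearance = 0.1504 + 0.68 = 0.8304.
New average steady-state concentration = baseline ÷ relative clearance = 72.8 / 0.8304 = 87.7 μmol/L.

87.7 μmol/L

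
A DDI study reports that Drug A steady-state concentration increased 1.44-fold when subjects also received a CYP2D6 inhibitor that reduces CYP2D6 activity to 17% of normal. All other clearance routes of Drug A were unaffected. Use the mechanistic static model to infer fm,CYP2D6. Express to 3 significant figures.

CL'/CL = 1 / 1.44 = 0.6944
0.17·fm + (1 − fm) = 0.6944
fm = (0.6944 − 1) / (0.17 − 1) = 0.368

0.368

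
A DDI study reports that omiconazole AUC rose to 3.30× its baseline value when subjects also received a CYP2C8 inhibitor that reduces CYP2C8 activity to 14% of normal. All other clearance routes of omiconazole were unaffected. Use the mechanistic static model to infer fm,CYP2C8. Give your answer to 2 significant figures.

Call the CYP2C8 fraction fm. After the interaction, CL_new/CL_old = fm × 0.14 + (1 − fm).
AUC ratio = 1 / (new CL fraction), so new CL fraction = 1 / 3.30 = 0.303.
fm × 0.14 + 1 − fm = 0.303  ⇒  fm × (0.14 − 1) = −0.697  ⇒  fm = 0.81.

0.81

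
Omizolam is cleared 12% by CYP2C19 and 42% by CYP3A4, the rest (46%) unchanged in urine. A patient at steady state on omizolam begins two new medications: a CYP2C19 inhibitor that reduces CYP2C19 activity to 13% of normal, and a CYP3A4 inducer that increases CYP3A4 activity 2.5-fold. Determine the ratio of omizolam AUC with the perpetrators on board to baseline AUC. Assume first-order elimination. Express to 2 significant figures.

CYP2C19: 0.12 × 0.13 = 0.0156
CYP3A4: 0.42 × 2.5 = 1.05
Other: 0.46 (unchanged)
New clearance relative to baseline: 0.0156 + 1.05 + 0.46 = 1.5256.
Because AUC varies inversely with clearance, the combined effect is 1 / 1.5256 = 0.66.

0.66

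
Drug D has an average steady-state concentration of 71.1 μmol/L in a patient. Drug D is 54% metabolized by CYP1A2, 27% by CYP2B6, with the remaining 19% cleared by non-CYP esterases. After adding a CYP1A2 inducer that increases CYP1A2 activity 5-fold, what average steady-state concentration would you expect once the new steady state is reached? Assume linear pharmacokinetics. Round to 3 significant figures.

22.5 μmol/L

The CYP1A2 pathway (54% of clearance) is boosted to 5× activity: 0.54 × 5 = 2.7.
CYP2B6 (27%) and the residual 19% are unaffected.
Relative clearance = 2.7 + 0.27 + 0.19 = 3.16.
New average steady-state concentration = baseline ÷ relative clearance = 71.1 / 3.16 = 22.5 μmol/L.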